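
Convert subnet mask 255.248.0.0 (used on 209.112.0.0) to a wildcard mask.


Subnet mask: 255.248.0.0
Wildcard = 255.255.255.255 - subnet mask
255 - 255 = 0
255 - 248 = 7
255 - 0 = 255
255 - 0 = 255
Wildcard: 0.7.255.255


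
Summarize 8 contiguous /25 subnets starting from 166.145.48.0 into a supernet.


Original prefix: /25
Number of subnets: 8 = 2^3
New prefix = 25 - 3 = 22
Supernet: 166.145.48.0/22


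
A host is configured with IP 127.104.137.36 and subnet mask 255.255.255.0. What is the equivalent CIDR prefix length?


Binary: 11111111.11111111.11111111.00000000
Count leading 1s
Prefix: /24


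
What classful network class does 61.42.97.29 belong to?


First octet: 61
Binary: 00111101
0xxxxxxx -> Class A (1-126)
Class A, default mask 255.0.0.0 (/8)


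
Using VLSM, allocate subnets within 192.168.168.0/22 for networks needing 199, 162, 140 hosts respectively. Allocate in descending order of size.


199 hosts -> /24 (254 usable): 192.168.168.0/24
162 hosts -> /24 (254 usable): 192.168.169.0/24
140 hosts -> /24 (254 usable): 192.168.170.0/24
Allocation: 192.168.168.0/24 (199 hosts, 254 usable); 192.168.169.0/24 (162 hosts, 254 usable); 192.168.170.0/24 (140 hosts, 254 usable)


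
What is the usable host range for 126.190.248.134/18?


Network: 126.190.192.0
Broadcast: 126.190.255.255
First usable = network + 1
Last usable = broadcast - 1
Range: 126.190.192.1 to 126.190.255.254


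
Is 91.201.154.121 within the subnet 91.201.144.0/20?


Subnet network: 91.201.144.0
Test IP AND mask: 91.201.144.0
Yes, 91.201.154.121 is in 91.201.144.0/20


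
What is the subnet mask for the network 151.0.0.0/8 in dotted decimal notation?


/8 means 8 network bits, 24 host bits
Binary: 11111111000000000000000000000000
Mask: 255.0.0.0


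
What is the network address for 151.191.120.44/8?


IP:   10010111.10111111.01111000.00101100
Mask: 11111111.00000000.00000000.00000000
AND operation:
Net:  10010111.00000000.00000000.00000000
Network: 151.0.0.0/8


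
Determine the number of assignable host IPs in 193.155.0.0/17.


Host bits = 32 - 17 = 15
Total addresses = 2^15 = 32768
Usable = total - 2 (network and broadcast)
Usable hosts: 32766


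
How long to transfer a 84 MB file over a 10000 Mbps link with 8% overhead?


Effective throughput = 10000 * (1 - 8/100) = 9200 Mbps
File size in Mb = 84 * 8 = 672 Mb
Time = 672 / 9200
Time = 0.073 seconds


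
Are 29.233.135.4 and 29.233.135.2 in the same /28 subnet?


Mask: 255.255.255.240
29.233.135.4 AND mask = 29.233.135.0
29.233.135.2 AND mask = 29.233.135.0
Yes, same subnet (29.233.135.0)


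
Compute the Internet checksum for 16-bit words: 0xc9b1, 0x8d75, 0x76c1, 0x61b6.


Sum all words (with carry folding):
+ 0xc9b1 = 0xc9b1
+ 0x8d75 = 0x5727
+ 0x76c1 = 0xcde8
+ 0x61b6 = 0x2f9f
One's complement: ~0x2f9f
Checksum = 0xd060


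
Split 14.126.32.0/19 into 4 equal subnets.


New prefix = 19 + 2 = 21
Each subnet has 2048 addresses
  14.126.32.0/21
  14.126.40.0/21
  14.126.48.0/21
  14.126.56.0/21
Subnets: 14.126.32.0/21, 14.126.40.0/21, 14.126.48.0/21, 14.126.56.0/21


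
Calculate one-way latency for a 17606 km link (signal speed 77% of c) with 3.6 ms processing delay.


Speed = 0.77 * 3e5 km/s = 231000 km/s
Propagation delay = 17606 / 231000 = 0.0762 s = 76.2165 ms
Processing delay = 3.6 ms
Total one-way latency = 79.8165 ms


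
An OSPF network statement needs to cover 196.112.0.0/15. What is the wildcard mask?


Subnet mask: 255.254.0.0
Wildcard = 255.255.255.255 - subnet mask
255 - 255 = 0
255 - 254 = 1
255 - 0 = 255
255 - 0 = 255
Wildcard: 0.1.255.255


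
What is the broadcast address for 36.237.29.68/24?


Network: 36.237.29.0/24
Host bits = 8
Set all host bits to 1:
Broadcast: 36.237.29.255


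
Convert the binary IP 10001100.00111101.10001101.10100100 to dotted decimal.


10001100 = 140
00111101 = 61
10001101 = 141
10100100 = 164
IP: 140.61.141.164


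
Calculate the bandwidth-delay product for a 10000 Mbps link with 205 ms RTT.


BDP = bandwidth * RTT
= 10000 Mbps * 205 ms
= 10000 * 1e6 * 205 / 1000 bits
= 2050000000 bits
= 256250000 bytes
= 250244.1406 KB
BDP = 2050000000 bits (256250000 bytes)


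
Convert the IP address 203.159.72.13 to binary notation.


203 = 11001011
159 = 10011111
72 = 01001000
13 = 00001101
Binary: 11001011.10011111.01001000.00001101


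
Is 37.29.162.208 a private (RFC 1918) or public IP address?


RFC 1918 private ranges:
  10.0.0.0/8 (10.0.0.0 - 10.255.255.255)
  172.16.0.0/12 (172.16.0.0 - 172.31.255.255)
  192.168.0.0/16 (192.168.0.0 - 192.168.255.255)
Public (not in any RFC 1918 range)


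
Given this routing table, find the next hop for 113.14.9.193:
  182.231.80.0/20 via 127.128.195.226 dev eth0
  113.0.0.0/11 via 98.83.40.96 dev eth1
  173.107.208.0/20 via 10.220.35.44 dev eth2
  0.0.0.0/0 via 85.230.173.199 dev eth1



Longest prefix match for 113.14.9.193:
  /20 182.231.80.0: no
  /11 113.0.0.0: MATCH
  /20 173.107.208.0: no
  /0 0.0.0.0: MATCH
Selected: next-hop 98.83.40.96 via eth1 (matched /11)


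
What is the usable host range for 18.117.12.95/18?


Network: 18.117.0.0
Broadcast: 18.117.63.255
First usable = network + 1
Last usable = broadcast - 1
Range: 18.117.0.1 to 18.117.63.254


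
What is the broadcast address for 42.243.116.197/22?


Network: 42.243.116.0/22
Host bits = 10
Set all host bits to 1:
Broadcast: 42.243.119.255


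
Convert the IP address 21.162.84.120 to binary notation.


21 = 00010101
162 = 10100010
84 = 01010100
120 = 01111000
Binary: 00010101.10100010.01010100.01111000


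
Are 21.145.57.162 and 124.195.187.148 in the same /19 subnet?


Mask: 255.255.224.0
21.145.57.162 AND mask = 21.145.32.0
124.195.187.148 AND mask = 124.195.160.0
No, different subnets (21.145.32.0 vs 124.195.160.0)


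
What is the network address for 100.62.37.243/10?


IP:   01100100.00111110.00100101.11110011
Mask: 11111111.11000000.00000000.00000000
AND operation:
Net:  01100100.00000000.00000000.00000000
Network: 100.0.0.0/10


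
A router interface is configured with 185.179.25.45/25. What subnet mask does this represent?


/25 means 25 network bits, 7 host bits
Binary: 11111111111111111111111110000000
Mask: 255.255.255.128


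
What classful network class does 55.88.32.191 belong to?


First octet: 55
Binary: 00110111
0xxxxxxx -> Class A (1-126)
Class A, default mask 255.0.0.0 (/8)


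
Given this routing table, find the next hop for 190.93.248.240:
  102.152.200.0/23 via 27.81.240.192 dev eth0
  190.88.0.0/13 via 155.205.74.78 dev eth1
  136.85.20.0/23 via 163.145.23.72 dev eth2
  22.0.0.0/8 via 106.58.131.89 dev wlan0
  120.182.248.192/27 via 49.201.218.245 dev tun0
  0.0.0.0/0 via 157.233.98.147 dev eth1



Longest prefix match for 190.93.248.240:
  /23 102.152.200.0: no
  /13 190.88.0.0: MATCH
  /23 136.85.20.0: no
  /8 22.0.0.0: no
  /27 120.182.248.192: no
  /0 0.0.0.0: MATCH
Selected: next-hop 155.205.74.78 via eth1 (matched /13)


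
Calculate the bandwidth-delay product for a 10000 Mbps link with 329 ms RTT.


BDP = bandwidth * RTT
= 10000 Mbps * 329 ms
= 10000 * 1e6 * 329 / 1000 bits
= 3290000000 bits
= 411250000 bytes
= 401611.3281 KB
BDP = 3290000000 bits (411250000 bytes)


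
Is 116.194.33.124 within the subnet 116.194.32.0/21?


Subnet network: 116.194.32.0
Test IP AND mask: 116.194.32.0
Yes, 116.194.33.124 is in 116.194.32.0/21


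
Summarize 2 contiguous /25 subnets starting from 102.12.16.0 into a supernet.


Original prefix: /25
Number of subnets: 2 = 2^1
New prefix = 25 - 1 = 24
Supernet: 102.12.16.0/24


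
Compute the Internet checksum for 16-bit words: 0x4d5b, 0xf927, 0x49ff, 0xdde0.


Sum all words (with carry folding):
+ 0x4d5b = 0x4d5b
+ 0xf927 = 0x4683
+ 0x49ff = 0x9082
+ 0xdde0 = 0x6e63
One's complement: ~0x6e63
Checksum = 0x919c


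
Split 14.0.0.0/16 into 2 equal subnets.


New prefix = 16 + 1 = 17
Each subnet has 32768 addresses
  14.0.0.0/17
  14.0.128.0/17
Subnets: 14.0.0.0/17, 14.0.128.0/17


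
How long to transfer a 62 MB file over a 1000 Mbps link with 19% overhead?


Effective throughput = 1000 * (1 - 19/100) = 810 Mbps
File size in Mb = 62 * 8 = 496 Mb
Time = 496 / 810
Time = 0.6123 seconds


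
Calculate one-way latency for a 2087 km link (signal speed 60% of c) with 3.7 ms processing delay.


Speed = 0.6 * 3e5 km/s = 180000 km/s
Propagation delay = 2087 / 180000 = 0.0116 s = 11.5944 ms
Processing delay = 3.7 ms
Total one-way latency = 15.2944 ms


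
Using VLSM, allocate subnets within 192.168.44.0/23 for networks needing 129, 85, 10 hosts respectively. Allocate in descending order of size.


129 hosts -> /24 (254 usable): 192.168.44.0/24
85 hosts -> /25 (126 usable): 192.168.45.0/25
10 hosts -> /28 (14 usable): 192.168.45.128/28
Allocation: 192.168.44.0/24 (129 hosts, 254 usable); 192.168.45.0/25 (85 hosts, 126 usable); 192.168.45.128/28 (10 hosts, 14 usable)


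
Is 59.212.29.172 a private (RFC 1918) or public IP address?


RFC 1918 private ranges:
  10.0.0.0/8 (10.0.0.0 - 10.255.255.255)
  172.16.0.0/12 (172.16.0.0 - 172.31.255.255)
  192.168.0.0/16 (192.168.0.0 - 192.168.255.255)
Public (not in any RFC 1918 range)


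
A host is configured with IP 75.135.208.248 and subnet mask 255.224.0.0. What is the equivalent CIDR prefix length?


Binary: 11111111.11100000.00000000.00000000
Count leading 1s
Prefix: /11


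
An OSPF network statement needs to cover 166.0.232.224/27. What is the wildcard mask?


Subnet mask: 255.255.255.224
Wildcard = 255.255.255.255 - subnet mask
255 - 255 = 0
255 - 255 = 0
255 - 255 = 0
255 - 224 = 31
Wildcard: 0.0.0.31


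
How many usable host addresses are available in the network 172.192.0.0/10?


Host bits = 32 - 10 = 22
Total addresses = 2^22 = 4194304
Usable = total - 2 (network and broadcast)
Usable hosts: 4194302


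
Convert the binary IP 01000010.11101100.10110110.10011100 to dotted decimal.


01000010 = 66
11101100 = 236
10110110 = 182
10011100 = 156
IP: 66.236.182.156


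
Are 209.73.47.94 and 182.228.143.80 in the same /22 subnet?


Mask: 255.255.252.0
209.73.47.94 AND mask = 209.73.44.0
182.228.143.80 AND mask = 182.228.140.0
No, different subnets (209.73.44.0 vs 182.228.140.0)


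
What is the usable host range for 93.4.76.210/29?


Network: 93.4.76.208
Broadcast: 93.4.76.215
First usable = network + 1
Last usable = broadcast - 1
Range: 93.4.76.209 to 93.4.76.214


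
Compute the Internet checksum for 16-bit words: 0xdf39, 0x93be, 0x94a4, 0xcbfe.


Sum all words (with carry folding):
+ 0xdf39 = 0xdf39
+ 0x93be = 0x72f8
+ 0x94a4 = 0x079d
+ 0xcbfe = 0xd39b
One's complement: ~0xd39b
Checksum = 0x2c64


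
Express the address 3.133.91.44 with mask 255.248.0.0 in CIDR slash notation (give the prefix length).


Binary: 11111111.11111000.00000000.00000000
Count leading 1s
Prefix: /13


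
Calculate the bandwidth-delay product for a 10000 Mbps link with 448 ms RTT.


BDP = bandwidth * RTT
= 10000 Mbps * 448 ms
= 10000 * 1e6 * 448 / 1000 bits
= 4480000000 bits
= 560000000 bytes
= 546875 KB
BDP = 4480000000 bits (560000000 bytes)


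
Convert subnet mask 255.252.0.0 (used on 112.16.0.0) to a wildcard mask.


Subnet mask: 255.252.0.0
Wildcard = 255.255.255.255 - subnet mask
255 - 255 = 0
255 - 252 = 3
255 - 0 = 255
255 - 0 = 255
Wildcard: 0.3.255.255


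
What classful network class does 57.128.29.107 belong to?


First octet: 57
Binary: 00111001
0xxxxxxx -> Class A (1-126)
Class A, default mask 255.0.0.0 (/8)


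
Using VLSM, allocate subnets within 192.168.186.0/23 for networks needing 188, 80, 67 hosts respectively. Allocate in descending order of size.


188 hosts -> /24 (254 usable): 192.168.186.0/24
80 hosts -> /25 (126 usable): 192.168.187.0/25
67 hosts -> /25 (126 usable): 192.168.187.128/25
Allocation: 192.168.186.0/24 (188 hosts, 254 usable); 192.168.187.0/25 (80 hosts, 126 usable); 192.168.187.128/25 (67 hosts, 126 usable)


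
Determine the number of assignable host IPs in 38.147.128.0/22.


Host bits = 32 - 22 = 10
Total addresses = 2^10 = 1024
Usable = total - 2 (network and broadcast)
Usable hosts: 1022


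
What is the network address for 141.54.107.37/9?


IP:   10001101.00110110.01101011.00100101
Mask: 11111111.10000000.00000000.00000000
AND operation:
Net:  10001101.00000000.00000000.00000000
Network: 141.0.0.0/9


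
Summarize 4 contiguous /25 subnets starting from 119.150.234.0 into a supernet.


Original prefix: /25
Number of subnets: 4 = 2^2
New prefix = 25 - 2 = 23
Supernet: 119.150.234.0/23


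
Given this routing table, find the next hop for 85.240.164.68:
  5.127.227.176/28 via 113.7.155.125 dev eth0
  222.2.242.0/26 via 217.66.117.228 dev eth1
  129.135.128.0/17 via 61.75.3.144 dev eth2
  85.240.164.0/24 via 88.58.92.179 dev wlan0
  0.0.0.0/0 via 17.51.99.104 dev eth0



Longest prefix match for 85.240.164.68:
  /28 5.127.227.176: no
  /26 222.2.242.0: no
  /17 129.135.128.0: no
  /24 85.240.164.0: MATCH
  /0 0.0.0.0: MATCH
Selected: next-hop 88.58.92.179 via wlan0 (matched /24)


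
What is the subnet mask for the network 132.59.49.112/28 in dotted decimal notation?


/28 means 28 network bits, 4 host bits
Binary: 11111111111111111111111111110000
Mask: 255.255.255.240


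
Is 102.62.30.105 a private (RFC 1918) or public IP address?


RFC 1918 private ranges:
  10.0.0.0/8 (10.0.0.0 - 10.255.255.255)
  172.16.0.0/12 (172.16.0.0 - 172.31.255.255)
  192.168.0.0/16 (192.168.0.0 - 192.168.255.255)
Public (not in any RFC 1918 range)


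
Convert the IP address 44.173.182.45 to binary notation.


44 = 00101100
173 = 10101101
182 = 10110110
45 = 00101101
Binary: 00101100.10101101.10110110.00101101


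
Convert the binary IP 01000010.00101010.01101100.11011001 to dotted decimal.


01000010 = 66
00101010 = 42
01101100 = 108
11011001 = 217
IP: 66.42.108.217


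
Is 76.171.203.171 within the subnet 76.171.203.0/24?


Subnet network: 76.171.203.0
Test IP AND mask: 76.171.203.0
Yes, 76.171.203.171 is in 76.171.203.0/24


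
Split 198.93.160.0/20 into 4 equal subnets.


New prefix = 20 + 2 = 22
Each subnet has 1024 addresses
  198.93.160.0/22
  198.93.164.0/22
  198.93.168.0/22
  198.93.172.0/22
Subnets: 198.93.160.0/22, 198.93.164.0/22, 198.93.168.0/22, 198.93.172.0/22


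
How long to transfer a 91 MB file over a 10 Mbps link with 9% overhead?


Effective throughput = 10 * (1 - 9/100) = 9.1 Mbps
File size in Mb = 91 * 8 = 728 Mb
Time = 728 / 9.1
Time = 80 seconds


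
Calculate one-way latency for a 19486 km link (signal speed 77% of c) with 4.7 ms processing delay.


Speed = 0.77 * 3e5 km/s = 231000 km/s
Propagation delay = 19486 / 231000 = 0.0844 s = 84.355 ms
Processing delay = 4.7 ms
Total one-way latency = 89.055 ms


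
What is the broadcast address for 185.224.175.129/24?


Network: 185.224.175.0/24
Host bits = 8
Set all host bits to 1:
Broadcast: 185.224.175.255


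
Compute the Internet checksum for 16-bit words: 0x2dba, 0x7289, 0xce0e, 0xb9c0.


Sum all words (with carry folding):
+ 0x2dba = 0x2dba
+ 0x7289 = 0xa043
+ 0xce0e = 0x6e52
+ 0xb9c0 = 0x2813
One's complement: ~0x2813
Checksum = 0xd7ec


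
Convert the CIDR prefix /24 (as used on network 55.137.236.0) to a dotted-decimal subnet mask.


/24 means 24 network bits, 8 host bits
Binary: 11111111111111111111111100000000
Mask: 255.255.255.0


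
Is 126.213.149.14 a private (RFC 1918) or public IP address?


RFC 1918 private ranges:
  10.0.0.0/8 (10.0.0.0 - 10.255.255.255)
  172.16.0.0/12 (172.16.0.0 - 172.31.255.255)
  192.168.0.0/16 (192.168.0.0 - 192.168.255.255)
Public (not in any RFC 1918 range)


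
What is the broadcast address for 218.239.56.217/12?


Network: 218.224.0.0/12
Host bits = 20
Set all host bits to 1:
Broadcast: 218.239.255.255


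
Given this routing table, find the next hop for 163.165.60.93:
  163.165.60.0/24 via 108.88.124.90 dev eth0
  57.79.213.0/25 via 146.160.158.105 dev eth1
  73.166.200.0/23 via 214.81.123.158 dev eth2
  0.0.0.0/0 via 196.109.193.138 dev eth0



Longest prefix match for 163.165.60.93:
  /24 163.165.60.0: MATCH
  /25 57.79.213.0: no
  /23 73.166.200.0: no
  /0 0.0.0.0: MATCH
Selected: next-hop 108.88.124.90 via eth0 (matched /24)


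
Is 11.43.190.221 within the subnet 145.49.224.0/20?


Subnet network: 145.49.224.0
Test IP AND mask: 11.43.176.0
No, 11.43.190.221 is not in 145.49.224.0/20


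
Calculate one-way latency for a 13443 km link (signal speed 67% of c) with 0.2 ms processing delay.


Speed = 0.67 * 3e5 km/s = 201000 km/s
Propagation delay = 13443 / 201000 = 0.0669 s = 66.8806 ms
Processing delay = 0.2 ms
Total one-way latency = 67.0806 ms


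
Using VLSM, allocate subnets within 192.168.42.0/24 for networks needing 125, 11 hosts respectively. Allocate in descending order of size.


125 hosts -> /25 (126 usable): 192.168.42.0/25
11 hosts -> /28 (14 usable): 192.168.42.128/28
Allocation: 192.168.42.0/25 (125 hosts, 126 usable); 192.168.42.128/28 (11 hosts, 14 usable)


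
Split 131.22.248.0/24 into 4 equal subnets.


New prefix = 24 + 2 = 26
Each subnet has 64 addresses
  131.22.248.0/26
  131.22.248.64/26
  131.22.248.128/26
  131.22.248.192/26
Subnets: 131.22.248.0/26, 131.22.248.64/26, 131.22.248.128/26, 131.22.248.192/26


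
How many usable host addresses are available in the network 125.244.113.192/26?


Host bits = 32 - 26 = 6
Total addresses = 2^6 = 64
Usable = total - 2 (network and broadcast)
Usable hosts: 62


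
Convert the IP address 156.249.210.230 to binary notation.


156 = 10011100
249 = 11111001
210 = 11010010
230 = 11100110
Binary: 10011100.11111001.11010010.11100110


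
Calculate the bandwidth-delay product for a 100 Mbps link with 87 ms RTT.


BDP = bandwidth * RTT
= 100 Mbps * 87 ms
= 100 * 1e6 * 87 / 1000 bits
= 8700000 bits
= 1087500 bytes
= 1062.0117 KB
BDP = 8700000 bits (1087500 bytes)


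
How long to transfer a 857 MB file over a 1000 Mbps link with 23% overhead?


Effective throughput = 1000 * (1 - 23/100) = 770 Mbps
File size in Mb = 857 * 8 = 6856 Mb
Time = 6856 / 770
Time = 8.9039 seconds


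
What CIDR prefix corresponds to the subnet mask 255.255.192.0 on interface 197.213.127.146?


Binary: 11111111.11111111.11000000.00000000
Count leading 1s
Prefix: /18


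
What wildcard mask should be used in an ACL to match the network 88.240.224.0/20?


Subnet mask: 255.255.240.0
Wildcard = 255.255.255.255 - subnet mask
255 - 255 = 0
255 - 255 = 0
255 - 240 = 15
255 - 0 = 255
Wildcard: 0.0.15.255


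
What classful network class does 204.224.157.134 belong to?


First octet: 204
Binary: 11001100
110xxxxx -> Class C (192-223)
Class C, default mask 255.255.255.0 (/24)


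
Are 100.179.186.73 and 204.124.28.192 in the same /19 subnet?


Mask: 255.255.224.0
100.179.186.73 AND mask = 100.179.160.0
204.124.28.192 AND mask = 204.124.0.0
No, different subnets (100.179.160.0 vs 204.124.0.0)


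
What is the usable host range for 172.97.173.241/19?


Network: 172.97.160.0
Broadcast: 172.97.191.255
First usable = network + 1
Last usable = broadcast - 1
Range: 172.97.160.1 to 172.97.191.254


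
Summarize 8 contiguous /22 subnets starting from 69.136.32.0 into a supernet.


Original prefix: /22
Number of subnets: 8 = 2^3
New prefix = 22 - 3 = 19
Supernet: 69.136.32.0/19


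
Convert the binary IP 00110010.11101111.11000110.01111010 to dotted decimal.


00110010 = 50
11101111 = 239
11000110 = 198
01111010 = 122
IP: 50.239.198.122


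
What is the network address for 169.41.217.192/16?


IP:   10101001.00101001.11011001.11000000
Mask: 11111111.11111111.00000000.00000000
AND operation:
Net:  10101001.00101001.00000000.00000000
Network: 169.41.0.0/16


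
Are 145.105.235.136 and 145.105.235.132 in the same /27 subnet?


Mask: 255.255.255.224
145.105.235.136 AND mask = 145.105.235.128
145.105.235.132 AND mask = 145.105.235.128
Yes, same subnet (145.105.235.128)


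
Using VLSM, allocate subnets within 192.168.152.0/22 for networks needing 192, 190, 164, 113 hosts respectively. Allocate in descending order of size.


192 hosts -> /24 (254 usable): 192.168.152.0/24
190 hosts -> /24 (254 usable): 192.168.153.0/24
164 hosts -> /24 (254 usable): 192.168.154.0/24
113 hosts -> /25 (126 usable): 192.168.155.0/25
Allocation: 192.168.152.0/24 (192 hosts, 254 usable); 192.168.153.0/24 (190 hosts, 254 usable); 192.168.154.0/24 (164 hosts, 254 usable); 192.168.155.0/25 (113 hosts, 126 usable)


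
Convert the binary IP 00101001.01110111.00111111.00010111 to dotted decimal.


00101001 = 41
01110111 = 119
00111111 = 63
00010111 = 23
IP: 41.119.63.23


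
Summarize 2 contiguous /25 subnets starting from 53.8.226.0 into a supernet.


Original prefix: /25
Number of subnets: 2 = 2^1
New prefix = 25 - 1 = 24
Supernet: 53.8.226.0/24


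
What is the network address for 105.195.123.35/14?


IP:   01101001.11000011.01111011.00100011
Mask: 11111111.11111100.00000000.00000000
AND operation:
Net:  01101001.11000000.00000000.00000000
Network: 105.192.0.0/14


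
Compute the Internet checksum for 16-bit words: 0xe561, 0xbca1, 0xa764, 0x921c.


Sum all words (with carry folding):
+ 0xe561 = 0xe561
+ 0xbca1 = 0xa203
+ 0xa764 = 0x4968
+ 0x921c = 0xdb84
One's complement: ~0xdb84
Checksum = 0x247b


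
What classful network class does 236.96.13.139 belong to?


First octet: 236
Binary: 11101100
1110xxxx -> Class D (224-239)
Class D (multicast), default mask N/A


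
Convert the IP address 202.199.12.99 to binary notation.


202 = 11001010
199 = 11000111
12 = 00001100
99 = 01100011
Binary: 11001010.11000111.00001100.01100011


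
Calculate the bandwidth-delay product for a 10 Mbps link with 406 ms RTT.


BDP = bandwidth * RTT
= 10 Mbps * 406 ms
= 10 * 1e6 * 406 / 1000 bits
= 4060000 bits
= 507500 bytes
= 495.6055 KB
BDP = 4060000 bits (507500 bytes)


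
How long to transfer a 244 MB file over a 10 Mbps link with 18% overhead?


Effective throughput = 10 * (1 - 18/100) = 8.2 Mbps
File size in Mb = 244 * 8 = 1952 Mb
Time = 1952 / 8.2
Time = 238.0488 seconds


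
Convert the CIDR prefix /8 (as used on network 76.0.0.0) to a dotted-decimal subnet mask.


/8 means 8 network bits, 24 host bits
Binary: 11111111000000000000000000000000
Mask: 255.0.0.0


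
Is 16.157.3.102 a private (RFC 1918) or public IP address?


RFC 1918 private ranges:
  10.0.0.0/8 (10.0.0.0 - 10.255.255.255)
  172.16.0.0/12 (172.16.0.0 - 172.31.255.255)
  192.168.0.0/16 (192.168.0.0 - 192.168.255.255)
Public (not in any RFC 1918 range)


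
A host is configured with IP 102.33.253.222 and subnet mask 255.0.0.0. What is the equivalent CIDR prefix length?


Binary: 11111111.00000000.00000000.00000000
Count leading 1s
Prefix: /8


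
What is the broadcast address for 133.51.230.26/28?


Network: 133.51.230.16/28
Host bits = 4
Set all host bits to 1:
Broadcast: 133.51.230.31


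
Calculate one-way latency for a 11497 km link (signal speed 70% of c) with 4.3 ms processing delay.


Speed = 0.7 * 3e5 km/s = 210000 km/s
Propagation delay = 11497 / 210000 = 0.0547 s = 54.7476 ms
Processing delay = 4.3 ms
Total one-way latency = 59.0476 ms


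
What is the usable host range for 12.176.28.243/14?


Network: 12.176.0.0
Broadcast: 12.179.255.255
First usable = network + 1
Last usable = broadcast - 1
Range: 12.176.0.1 to 12.179.255.254


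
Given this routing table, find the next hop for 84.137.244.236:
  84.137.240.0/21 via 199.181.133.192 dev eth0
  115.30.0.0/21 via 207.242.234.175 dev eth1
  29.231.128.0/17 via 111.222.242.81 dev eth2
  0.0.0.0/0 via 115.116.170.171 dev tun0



Longest prefix match for 84.137.244.236:
  /21 84.137.240.0: MATCH
  /21 115.30.0.0: no
  /17 29.231.128.0: no
  /0 0.0.0.0: MATCH
Selected: next-hop 199.181.133.192 via eth0 (matched /21)


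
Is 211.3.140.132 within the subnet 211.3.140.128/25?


Subnet network: 211.3.140.128
Test IP AND mask: 211.3.140.128
Yes, 211.3.140.132 is in 211.3.140.128/25


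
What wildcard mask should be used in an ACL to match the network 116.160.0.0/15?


Subnet mask: 255.254.0.0
Wildcard = 255.255.255.255 - subnet mask
255 - 255 = 0
255 - 254 = 1
255 - 0 = 255
255 - 0 = 255
Wildcard: 0.1.255.255


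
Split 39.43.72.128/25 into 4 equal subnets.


New prefix = 25 + 2 = 27
Each subnet has 32 addresses
  39.43.72.128/27
  39.43.72.160/27
  39.43.72.192/27
  39.43.72.224/27
Subnets: 39.43.72.128/27, 39.43.72.160/27, 39.43.72.192/27, 39.43.72.224/27


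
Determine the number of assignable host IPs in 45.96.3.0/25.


Host bits = 32 - 25 = 7
Total addresses = 2^7 = 128
Usable = total - 2 (network and broadcast)
Usable hosts: 126


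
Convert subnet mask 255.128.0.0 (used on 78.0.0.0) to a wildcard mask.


Subnet mask: 255.128.0.0
Wildcard = 255.255.255.255 - subnet mask
255 - 255 = 0
255 - 128 = 127
255 - 0 = 255
255 - 0 = 255
Wildcard: 0.127.255.255


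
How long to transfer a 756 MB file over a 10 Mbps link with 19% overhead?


Effective throughput = 10 * (1 - 19/100) = 8.1 Mbps
File size in Mb = 756 * 8 = 6048 Mb
Time = 6048 / 8.1
Time = 746.6667 seconds


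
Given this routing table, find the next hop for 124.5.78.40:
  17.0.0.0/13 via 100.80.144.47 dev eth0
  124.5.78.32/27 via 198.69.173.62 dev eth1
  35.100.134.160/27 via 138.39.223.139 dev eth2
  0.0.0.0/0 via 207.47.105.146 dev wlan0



Longest prefix match for 124.5.78.40:
  /13 17.0.0.0: no
  /27 124.5.78.32: MATCH
  /27 35.100.134.160: no
  /0 0.0.0.0: MATCH
Selected: next-hop 198.69.173.62 via eth1 (matched /27)


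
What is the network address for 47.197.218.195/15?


IP:   00101111.11000101.11011010.11000011
Mask: 11111111.11111110.00000000.00000000
AND operation:
Net:  00101111.11000100.00000000.00000000
Network: 47.196.0.0/15


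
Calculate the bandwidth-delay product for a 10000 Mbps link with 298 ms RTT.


BDP = bandwidth * RTT
= 10000 Mbps * 298 ms
= 10000 * 1e6 * 298 / 1000 bits
= 2980000000 bits
= 372500000 bytes
= 363769.5312 KB
BDP = 2980000000 bits (372500000 bytes)


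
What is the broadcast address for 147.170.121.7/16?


Network: 147.170.0.0/16
Host bits = 16
Set all host bits to 1:
Broadcast: 147.170.255.255


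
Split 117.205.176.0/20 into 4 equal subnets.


New prefix = 20 + 2 = 22
Each subnet has 1024 addresses
  117.205.176.0/22
  117.205.180.0/22
  117.205.184.0/22
  117.205.188.0/22
Subnets: 117.205.176.0/22, 117.205.180.0/22, 117.205.184.0/22, 117.205.188.0/22


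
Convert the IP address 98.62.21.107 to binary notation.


98 = 01100010
62 = 00111110
21 = 00010101
107 = 01101011
Binary: 01100010.00111110.00010101.01101011


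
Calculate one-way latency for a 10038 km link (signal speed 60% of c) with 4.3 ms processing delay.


Speed = 0.6 * 3e5 km/s = 180000 km/s
Propagation delay = 10038 / 180000 = 0.0558 s = 55.7667 ms
Processing delay = 4.3 ms
Total one-way latency = 60.0667 ms


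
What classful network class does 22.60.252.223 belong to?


First octet: 22
Binary: 00010110
0xxxxxxx -> Class A (1-126)
Class A, default mask 255.0.0.0 (/8)


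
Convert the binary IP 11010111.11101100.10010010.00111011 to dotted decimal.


11010111 = 215
11101100 = 236
10010010 = 146
00111011 = 59
IP: 215.236.146.59


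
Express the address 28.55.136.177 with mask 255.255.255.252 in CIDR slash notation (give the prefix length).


Binary: 11111111.11111111.11111111.11111100
Count leading 1s
Prefix: /30


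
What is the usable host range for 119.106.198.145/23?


Network: 119.106.198.0
Broadcast: 119.106.199.255
First usable = network + 1
Last usable = broadcast - 1
Range: 119.106.198.1 to 119.106.199.254


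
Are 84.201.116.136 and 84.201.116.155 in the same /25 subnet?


Mask: 255.255.255.128
84.201.116.136 AND mask = 84.201.116.128
84.201.116.155 AND mask = 84.201.116.128
Yes, same subnet (84.201.116.128)


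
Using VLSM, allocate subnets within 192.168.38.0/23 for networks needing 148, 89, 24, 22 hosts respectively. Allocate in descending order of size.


148 hosts -> /24 (254 usable): 192.168.38.0/24
89 hosts -> /25 (126 usable): 192.168.39.0/25
24 hosts -> /27 (30 usable): 192.168.39.128/27
22 hosts -> /27 (30 usable): 192.168.39.160/27
Allocation: 192.168.38.0/24 (148 hosts, 254 usable); 192.168.39.0/25 (89 hosts, 126 usable); 192.168.39.128/27 (24 hosts, 30 usable); 192.168.39.160/27 (22 hosts, 30 usable)


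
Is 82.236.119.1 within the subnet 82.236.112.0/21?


Subnet network: 82.236.112.0
Test IP AND mask: 82.236.112.0
Yes, 82.236.119.1 is in 82.236.112.0/21


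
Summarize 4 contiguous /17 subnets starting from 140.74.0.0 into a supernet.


Original prefix: /17
Number of subnets: 4 = 2^2
New prefix = 17 - 2 = 15
Supernet: 140.74.0.0/15


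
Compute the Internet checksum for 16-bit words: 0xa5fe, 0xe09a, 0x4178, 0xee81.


Sum all words (with carry folding):
+ 0xa5fe = 0xa5fe
+ 0xe09a = 0x8699
+ 0x4178 = 0xc811
+ 0xee81 = 0xb693
One's complement: ~0xb693
Checksum = 0x496c


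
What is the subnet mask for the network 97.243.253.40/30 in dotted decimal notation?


/30 means 30 network bits, 2 host bits
Binary: 11111111111111111111111111111100
Mask: 255.255.255.252


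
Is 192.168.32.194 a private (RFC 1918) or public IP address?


RFC 1918 private ranges:
  10.0.0.0/8 (10.0.0.0 - 10.255.255.255)
  172.16.0.0/12 (172.16.0.0 - 172.31.255.255)
  192.168.0.0/16 (192.168.0.0 - 192.168.255.255)
Private (in 192.168.0.0/16)


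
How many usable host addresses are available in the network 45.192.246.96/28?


Host bits = 32 - 28 = 4
Total addresses = 2^4 = 16
Usable = total - 2 (network and broadcast)
Usable hosts: 14


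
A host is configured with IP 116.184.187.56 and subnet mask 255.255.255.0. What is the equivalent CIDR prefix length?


Binary: 11111111.11111111.11111111.00000000
Count leading 1s
Prefix: /24


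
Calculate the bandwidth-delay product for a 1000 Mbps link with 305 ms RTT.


BDP = bandwidth * RTT
= 1000 Mbps * 305 ms
= 1000 * 1e6 * 305 / 1000 bits
= 305000000 bits
= 38125000 bytes
= 37231.4453 KB
BDP = 305000000 bits (38125000 bytes)


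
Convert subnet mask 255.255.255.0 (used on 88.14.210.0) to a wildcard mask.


Subnet mask: 255.255.255.0
Wildcard = 255.255.255.255 - subnet mask
255 - 255 = 0
255 - 255 = 0
255 - 255 = 0
255 - 0 = 255
Wildcard: 0.0.0.255


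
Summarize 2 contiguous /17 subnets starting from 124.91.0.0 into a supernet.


Original prefix: /17
Number of subnets: 2 = 2^1
New prefix = 17 - 1 = 16
Supernet: 124.91.0.0/16


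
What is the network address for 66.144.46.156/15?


IP:   01000010.10010000.00101110.10011100
Mask: 11111111.11111110.00000000.00000000
AND operation:
Net:  01000010.10010000.00000000.00000000
Network: 66.144.0.0/15


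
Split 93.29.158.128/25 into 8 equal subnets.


New prefix = 25 + 3 = 28
Each subnet has 16 addresses
  93.29.158.128/28
  93.29.158.144/28
  93.29.158.160/28
  93.29.158.176/28
  93.29.158.192/28
  93.29.158.208/28
  93.29.158.224/28
  93.29.158.240/28
Subnets: 93.29.158.128/28, 93.29.158.144/28, 93.29.158.160/28, 93.29.158.176/28, 93.29.158.192/28, 93.29.158.208/28, 93.29.158.224/28, 93.29.158.240/28


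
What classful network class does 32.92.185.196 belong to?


First octet: 32
Binary: 00100000
0xxxxxxx -> Class A (1-126)
Class A, default mask 255.0.0.0 (/8)


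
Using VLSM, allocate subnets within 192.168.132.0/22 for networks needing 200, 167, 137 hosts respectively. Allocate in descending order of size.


200 hosts -> /24 (254 usable): 192.168.132.0/24
167 hosts -> /24 (254 usable): 192.168.133.0/24
137 hosts -> /24 (254 usable): 192.168.134.0/24
Allocation: 192.168.132.0/24 (200 hosts, 254 usable); 192.168.133.0/24 (167 hosts, 254 usable); 192.168.134.0/24 (137 hosts, 254 usable)


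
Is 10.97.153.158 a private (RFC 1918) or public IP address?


RFC 1918 private ranges:
  10.0.0.0/8 (10.0.0.0 - 10.255.255.255)
  172.16.0.0/12 (172.16.0.0 - 172.31.255.255)
  192.168.0.0/16 (192.168.0.0 - 192.168.255.255)
Private (in 10.0.0.0/8)


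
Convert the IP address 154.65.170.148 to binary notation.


154 = 10011010
65 = 01000001
170 = 10101010
148 = 10010100
Binary: 10011010.01000001.10101010.10010100


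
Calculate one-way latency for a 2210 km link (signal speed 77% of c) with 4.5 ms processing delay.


Speed = 0.77 * 3e5 km/s = 231000 km/s
Propagation delay = 2210 / 231000 = 0.0096 s = 9.5671 ms
Processing delay = 4.5 ms
Total one-way latency = 14.0671 ms


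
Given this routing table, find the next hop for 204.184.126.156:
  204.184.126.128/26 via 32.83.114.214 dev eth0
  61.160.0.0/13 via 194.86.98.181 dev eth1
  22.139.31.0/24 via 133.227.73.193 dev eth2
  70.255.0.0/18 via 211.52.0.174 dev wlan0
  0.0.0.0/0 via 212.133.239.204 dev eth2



Longest prefix match for 204.184.126.156:
  /26 204.184.126.128: MATCH
  /13 61.160.0.0: no
  /24 22.139.31.0: no
  /18 70.255.0.0: no
  /0 0.0.0.0: MATCH
Selected: next-hop 32.83.114.214 via eth0 (matched /26)


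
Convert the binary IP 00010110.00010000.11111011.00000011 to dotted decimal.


00010110 = 22
00010000 = 16
11111011 = 251
00000011 = 3
IP: 22.16.251.3


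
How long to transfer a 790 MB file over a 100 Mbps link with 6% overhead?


Effective throughput = 100 * (1 - 6/100) = 94 Mbps
File size in Mb = 790 * 8 = 6320 Mb
Time = 6320 / 94
Time = 67.234 seconds


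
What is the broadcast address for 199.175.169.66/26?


Network: 199.175.169.64/26
Host bits = 6
Set all host bits to 1:
Broadcast: 199.175.169.127


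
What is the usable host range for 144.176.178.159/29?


Network: 144.176.178.152
Broadcast: 144.176.178.159
First usable = network + 1
Last usable = broadcast - 1
Range: 144.176.178.153 to 144.176.178.158


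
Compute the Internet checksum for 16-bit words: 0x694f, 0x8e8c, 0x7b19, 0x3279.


Sum all words (with carry folding):
+ 0x694f = 0x694f
+ 0x8e8c = 0xf7db
+ 0x7b19 = 0x72f5
+ 0x3279 = 0xa56e
One's complement: ~0xa56e
Checksum = 0x5a91


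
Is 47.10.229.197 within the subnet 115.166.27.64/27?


Subnet network: 115.166.27.64
Test IP AND mask: 47.10.229.192
No, 47.10.229.197 is not in 115.166.27.64/27


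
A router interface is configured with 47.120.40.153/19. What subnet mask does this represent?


/19 means 19 network bits, 13 host bits
Binary: 11111111111111111110000000000000
Mask: 255.255.224.0


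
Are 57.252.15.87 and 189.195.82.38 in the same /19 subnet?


Mask: 255.255.224.0
57.252.15.87 AND mask = 57.252.0.0
189.195.82.38 AND mask = 189.195.64.0
No, different subnets (57.252.0.0 vs 189.195.64.0)


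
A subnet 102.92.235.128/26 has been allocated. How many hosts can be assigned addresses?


Host bits = 32 - 26 = 6
Total addresses = 2^6 = 64
Usable = total - 2 (network and broadcast)
Usable hosts: 62


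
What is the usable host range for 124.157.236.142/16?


Network: 124.157.0.0
Broadcast: 124.157.255.255
First usable = network + 1
Last usable = broadcast - 1
Range: 124.157.0.1 to 124.157.255.254


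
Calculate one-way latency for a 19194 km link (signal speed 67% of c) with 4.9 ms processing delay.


Speed = 0.67 * 3e5 km/s = 201000 km/s
Propagation delay = 19194 / 201000 = 0.0955 s = 95.4925 ms
Processing delay = 4.9 ms
Total one-way latency = 100.3925 ms


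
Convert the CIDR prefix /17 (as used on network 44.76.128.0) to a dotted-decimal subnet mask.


/17 means 17 network bits, 15 host bits
Binary: 11111111111111111000000000000000
Mask: 255.255.128.0


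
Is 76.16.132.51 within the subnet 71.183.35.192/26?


Subnet network: 71.183.35.192
Test IP AND mask: 76.16.132.0
No, 76.16.132.51 is not in 71.183.35.192/26


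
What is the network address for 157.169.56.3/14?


IP:   10011101.10101001.00111000.00000011
Mask: 11111111.11111100.00000000.00000000
AND operation:
Net:  10011101.10101000.00000000.00000000
Network: 157.168.0.0/14


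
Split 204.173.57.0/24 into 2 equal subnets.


New prefix = 24 + 1 = 25
Each subnet has 128 addresses
  204.173.57.0/25
  204.173.57.128/25
Subnets: 204.173.57.0/25, 204.173.57.128/25


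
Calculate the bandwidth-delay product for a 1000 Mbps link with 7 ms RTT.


BDP = bandwidth * RTT
= 1000 Mbps * 7 ms
= 1000 * 1e6 * 7 / 1000 bits
= 7000000 bits
= 875000 bytes
= 854.4922 KB
BDP = 7000000 bits (875000 bytes)


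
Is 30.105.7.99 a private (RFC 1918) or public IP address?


RFC 1918 private ranges:
  10.0.0.0/8 (10.0.0.0 - 10.255.255.255)
  172.16.0.0/12 (172.16.0.0 - 172.31.255.255)
  192.168.0.0/16 (192.168.0.0 - 192.168.255.255)
Public (not in any RFC 1918 range)


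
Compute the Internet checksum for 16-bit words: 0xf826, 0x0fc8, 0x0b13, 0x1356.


Sum all words (with carry folding):
+ 0xf826 = 0xf826
+ 0x0fc8 = 0x07ef
+ 0x0b13 = 0x1302
+ 0x1356 = 0x2658
One's complement: ~0x2658
Checksum = 0xd9a7


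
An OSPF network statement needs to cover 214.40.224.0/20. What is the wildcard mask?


Subnet mask: 255.255.240.0
Wildcard = 255.255.255.255 - subnet mask
255 - 255 = 0
255 - 255 = 0
255 - 240 = 15
255 - 0 = 255
Wildcard: 0.0.15.255


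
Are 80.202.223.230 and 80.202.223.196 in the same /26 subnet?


Mask: 255.255.255.192
80.202.223.230 AND mask = 80.202.223.192
80.202.223.196 AND mask = 80.202.223.192
Yes, same subnet (80.202.223.192)


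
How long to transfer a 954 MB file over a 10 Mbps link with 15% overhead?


Effective throughput = 10 * (1 - 15/100) = 8.5 Mbps
File size in Mb = 954 * 8 = 7632 Mb
Time = 7632 / 8.5
Time = 897.8824 seconds


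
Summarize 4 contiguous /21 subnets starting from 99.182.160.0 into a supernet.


Original prefix: /21
Number of subnets: 4 = 2^2
New prefix = 21 - 2 = 19
Supernet: 99.182.160.0/19


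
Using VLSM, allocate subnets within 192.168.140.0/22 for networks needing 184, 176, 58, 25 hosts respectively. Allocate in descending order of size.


184 hosts -> /24 (254 usable): 192.168.140.0/24
176 hosts -> /24 (254 usable): 192.168.141.0/24
58 hosts -> /26 (62 usable): 192.168.142.0/26
25 hosts -> /27 (30 usable): 192.168.142.64/27
Allocation: 192.168.140.0/24 (184 hosts, 254 usable); 192.168.141.0/24 (176 hosts, 254 usable); 192.168.142.0/26 (58 hosts, 62 usable); 192.168.142.64/27 (25 hosts, 30 usable)


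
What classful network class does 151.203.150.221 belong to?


First octet: 151
Binary: 10010111
10xxxxxx -> Class B (128-191)
Class B, default mask 255.255.0.0 (/16)


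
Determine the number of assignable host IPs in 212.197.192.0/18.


Host bits = 32 - 18 = 14
Total addresses = 2^14 = 16384
Usable = total - 2 (network and broadcast)
Usable hosts: 16382


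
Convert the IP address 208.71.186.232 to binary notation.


208 = 11010000
71 = 01000111
186 = 10111010
232 = 11101000
Binary: 11010000.01000111.10111010.11101000


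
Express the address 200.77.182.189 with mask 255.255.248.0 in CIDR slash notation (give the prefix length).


Binary: 11111111.11111111.11111000.00000000
Count leading 1s
Prefix: /21


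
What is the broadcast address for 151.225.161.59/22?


Network: 151.225.160.0/22
Host bits = 10
Set all host bits to 1:
Broadcast: 151.225.163.255


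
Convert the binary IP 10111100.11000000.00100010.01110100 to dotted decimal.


10111100 = 188
11000000 = 192
00100010 = 34
01110100 = 116
IP: 188.192.34.116


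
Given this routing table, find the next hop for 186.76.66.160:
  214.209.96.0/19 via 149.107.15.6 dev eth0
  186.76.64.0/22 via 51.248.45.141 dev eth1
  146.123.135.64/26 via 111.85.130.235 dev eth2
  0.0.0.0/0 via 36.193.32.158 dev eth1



Longest prefix match for 186.76.66.160:
  /19 214.209.96.0: no
  /22 186.76.64.0: MATCH
  /26 146.123.135.64: no
  /0 0.0.0.0: MATCH
Selected: next-hop 51.248.45.141 via eth1 (matched /22)
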